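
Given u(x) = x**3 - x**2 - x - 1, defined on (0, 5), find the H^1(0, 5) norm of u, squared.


||u||_{H^1}^2 = 193285/21

The H^1 norm (squared) on an interval (0, L) is
  ||u||_{H^1}^2 = ∫_0^L u(x)^2 dx + ∫_0^L u'(x)^2 dx.
Compute u'(x) = 3*x**2 - 2*x - 1.
Then u(x)^2 = x**6 - 2*x**5 - x**4 + 3*x**2 + 2*x + 1 and u'(x)^2 = 9*x**4 - 12*x**3 - 2*x**2 + 4*x + 1.
Integrate each monomial from 0 to 5 using ∫_0^5 c·x^n dx = c·5^(n+1)/(n+1):
  ∫_0^5 u(x)^2 dx = ∫_0^5 (x^6 - 2*x^5 - x^4 + 3*x^2 + 2*x + 1) dx. Term by term:
    ∫_0^5 x^6 dx = 78125/7;  ∫_0^5 -2*x^5 dx = -15625/3;  ∫_0^5 -x^4 dx = -625;
    ∫_0^5 3*x^2 dx = 125;  ∫_0^5 2*x dx = 25;  ∫_0^5 1 dx = 5.
  Sum: 78125/7 − 15625/3 − 625 + 125 + 25 + 5 = 115130/21.
  ∫_0^5 u'(x)^2 dx = ∫_0^5 (9*x^4 - 12*x^3 - 2*x^2 + 4*x + 1) dx. Term by term:
    ∫_0^5 9*x^4 dx = 5625;  ∫_0^5 -12*x^3 dx = -1875;  ∫_0^5 -2*x^2 dx = -250/3;
    ∫_0^5 4*x dx = 50;  ∫_0^5 1 dx = 5.
  Sum: 5625 − 1875 − 250/3 + 50 + 5 = 11165/3.
Adding: ||u||_{H^1}^2 = 115130/21 + 11165/3 = 193285/21.


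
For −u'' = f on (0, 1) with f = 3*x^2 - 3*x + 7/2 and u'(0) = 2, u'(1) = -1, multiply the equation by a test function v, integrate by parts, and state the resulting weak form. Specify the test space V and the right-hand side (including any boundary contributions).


V = H^1(0, 1) (v unrestricted at boundary; u is determined up to an additive constant); weak form: ∫_0^1 u'v' dx = ∫_0^1 (3*x^2 - 3*x + 7/2) v dx − v(1) − 2·v(0) for all v ∈ V.

Multiply both sides by a test function v and integrate from 0 to 1:
  ∫_0^1 −u''(x) v(x) dx = ∫_0^1 f(x) v(x) dx.
Integrate the LHS by parts once:
  ∫_0^1 −u'' v dx = −[u'(x) v(x)]_0^1 + ∫_0^1 u'(x) v'(x) dx.
Thus ∫_0^1 u'(x) v'(x) dx = ∫_0^1 f(x) v(x) dx + [u'(x) v(x)]_0^1.
Choose V so that boundary terms are either known or forced to vanish.
u has inhomogeneous Neumann u'(0) = 2, u'(1) = -1. [u' v]_0^1 = (-1)·v(1) − (2)·v(0) = − v(1) − 2·v(0). Take V = H^1(0, 1); boundary term becomes part of RHS.
Weak formulation: find u (satisfying any essential BC) such that ∫_0^1 u'(x) v'(x) dx = ∫_0^1 f v dx − v(1) − 2·v(0) for all v ∈ V (Neumann data are natural BCs: they enter the RHS as boundary terms).
Substituting f(x) = 3*x^2 - 3*x + 7/2, the right-hand side is ∫_0^1 (3*x^2 - 3*x + 7/2) v dx − v(1) − 2·v(0).
Compatibility check (pure Neumann): taking v ≡ 1 ∈ V gives 0 = ∫_0^1 f dx + (-1) − (2), i.e. ∫_0^1 f dx must equal u'(0) − u'(1) = 3. Indeed ∫_0^1 (3*x^2 - 3*x + 7/2) dx = 3, so the data are compatible. The solution is then unique only up to an additive constant (fix it e.g. by requiring ∫_0^1 u dx = 0).


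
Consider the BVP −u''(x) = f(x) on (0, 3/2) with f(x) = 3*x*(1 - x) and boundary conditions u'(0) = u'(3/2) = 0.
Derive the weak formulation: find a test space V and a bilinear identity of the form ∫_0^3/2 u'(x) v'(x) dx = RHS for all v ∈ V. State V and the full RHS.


V = H^1(0, 3/2) (no boundary constraint on v; u is determined up to an additive constant); weak form: ∫_0^3/2 u'v' dx = ∫_0^3/2 (3*x*(1 - x)) v dx for all v ∈ V.

Multiply both sides by a test function v and integrate from 0 to 3/2:
  ∫_0^3/2 −u''(x) v(x) dx = ∫_0^3/2 f(x) v(x) dx.
Integrate the LHS by parts once:
  ∫_0^3/2 −u'' v dx = −[u'(x) v(x)]_0^3/2 + ∫_0^3/2 u'(x) v'(x) dx.
Thus ∫_0^3/2 u'(x) v'(x) dx = ∫_0^3/2 f(x) v(x) dx + [u'(x) v(x)]_0^3/2.
Choose V so that boundary terms are either known or forced to vanish.
u has homogeneous Neumann: u'(0) = u'(3/2) = 0. So [u' v]_0^3/2 = 0·v(3/2) − 0·v(0) = 0 for any v; take V = H^1(0, 3/2).
Weak formulation: find u (satisfying any essential BC) such that ∫_0^3/2 u'(x) v'(x) dx = ∫_0^3/2 f v dx for all v ∈ V (homogeneous Neumann, so boundary terms vanish).
Substituting f(x) = 3*x*(1 - x), the right-hand side is ∫_0^3/2 (3*x*(1 - x)) v dx.
Compatibility check (pure Neumann): taking v ≡ 1 ∈ V gives 0 = ∫_0^3/2 f dx + (0) − (0), i.e. ∫_0^3/2 f dx must equal u'(0) − u'(3/2) = 0. Indeed ∫_0^3/2 (3*x*(1 - x)) dx = 0, so the data are compatible. The solution is then unique only up to an additive constant (fix it e.g. by requiring ∫_0^3/2 u dx = 0).


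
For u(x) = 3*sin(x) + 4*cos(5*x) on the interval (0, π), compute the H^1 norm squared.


||u||_{H^1(0,π)}^2 = 217*π

u'(x) = -20*sin(5*x) + 3*cos(x).
Expand u² and (u')² and integrate term by term on (0, π), using: for integers n ≥ 1, ∫_0^π sin²(nx) dx = ∫_0^π cos²(nx) dx = π/2; for n ≠ n', ∫_0^π sin(nx)sin(n'x) dx = ∫_0^π cos(nx)cos(n'x) dx = 0; and by product-to-sum, ∫_0^π sin(nx)cos(n'x) dx = ½∫_0^π [sin((n+n')x) + sin((n−n')x)] dx, which is 0 when n+n' is even and 2n/(n²−n'²) when n+n' is odd (it need not vanish on (0, π)).
  u² squared terms: (3)²·∫sin(x)² dx = 9·π/2 = 9*π/2;  (4)²·∫cos(5x)² dx = 16·π/2 = 8*π.
  u² cross terms: 2·(3)·(4)·∫sin(x)·cos(5x) dx = 24·(0) = 0.
  So ∫_0^π u² dx = 9*π/2 + 8*π + 0 = 25*π/2.
  (u')² squared terms: (-20)²·∫sin(5x)² dx = 400·π/2 = 200*π;  (3)²·∫cos(x)² dx = 9·π/2 = 9*π/2.
  (u')² cross terms: 2·(-20)·(3)·∫sin(5x)·cos(x) dx = -120·(0) = 0.
  So ∫_0^π (u')² dx = 200*π + 9*π/2 + 0 = 409*π/2.
||u||_{H^1}^2 = (25*π/2) + (409*π/2) = 217*π.


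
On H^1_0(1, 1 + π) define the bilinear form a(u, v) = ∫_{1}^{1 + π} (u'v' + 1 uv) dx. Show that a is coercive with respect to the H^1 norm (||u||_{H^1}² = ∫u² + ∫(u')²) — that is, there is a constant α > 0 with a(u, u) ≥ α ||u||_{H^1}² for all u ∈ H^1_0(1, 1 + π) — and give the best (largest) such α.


α = 1

Coercivity of a(·,·) on H^1_0(1, 1 + π) means a(u, u) ≥ α ||u||_{H^1}² for every u ∈ H^1_0.
The interval has length L = π, and Poincaré/coercivity depend only on L. Here a(u, u) = ∫(u')² + (1)·∫u².
Here c = 1 ≥ 1, so a(u,u) = ∫(u')² + c∫u² ≥ ∫(u')² + ∫u² = ||u||_{H^1}², i.e. α = 1 works. No larger α is possible: a(u,u) ≥ α||u||_{H^1}² means (1−α)∫(u')² ≥ (α−c)∫u², and for the modes u_n = sin(nπ(x−x₀)/L) (x₀ the left endpoint) one has ∫u_n²/∫(u_n')² = (L/(nπ))² → 0, so a(u_n,u_n)/||u_n||_{H^1}² → 1. Hence the optimal constant is α = 1.
Therefore α = 1.


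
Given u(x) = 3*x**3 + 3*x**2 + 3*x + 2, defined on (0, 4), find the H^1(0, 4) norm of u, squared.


||u||_{H^1}^2 = 2348764/35

The H^1 norm (squared) on an interval (0, L) is
  ||u||_{H^1}^2 = ∫_0^L u(x)^2 dx + ∫_0^L u'(x)^2 dx.
Compute u'(x) = 9*x**2 + 6*x + 3.
Then u(x)^2 = 9*x**6 + 18*x**5 + 27*x**4 + 30*x**3 + 21*x**2 + 12*x + 4 and u'(x)^2 = 81*x**4 + 108*x**3 + 90*x**2 + 36*x + 9.
Integrate each monomial from 0 to 4 using ∫_0^4 c·x^n dx = c·4^(n+1)/(n+1):
  ∫_0^4 u(x)^2 dx = ∫_0^4 (9*x^6 + 18*x^5 + 27*x^4 + 30*x^3 + 21*x^2 + 12*x + 4) dx. Term by term:
    ∫_0^4 9*x^6 dx = 147456/7;  ∫_0^4 18*x^5 dx = 12288;  ∫_0^4 27*x^4 dx = 27648/5;
    ∫_0^4 30*x^3 dx = 1920;  ∫_0^4 21*x^2 dx = 448;  ∫_0^4 12*x dx = 96;
    ∫_0^4 4 dx = 16.
  Sum: 147456/7 + 12288 + 27648/5 + 1920 + 448 + 96 + 16 = 1447696/35.
  ∫_0^4 u'(x)^2 dx = ∫_0^4 (81*x^4 + 108*x^3 + 90*x^2 + 36*x + 9) dx. Term by term:
    ∫_0^4 81*x^4 dx = 82944/5;  ∫_0^4 108*x^3 dx = 6912;  ∫_0^4 90*x^2 dx = 1920;
    ∫_0^4 36*x dx = 288;  ∫_0^4 9 dx = 36.
  Sum: 82944/5 + 6912 + 1920 + 288 + 36 = 128724/5.
Adding: ||u||_{H^1}^2 = 1447696/35 + 128724/5 = 2348764/35.


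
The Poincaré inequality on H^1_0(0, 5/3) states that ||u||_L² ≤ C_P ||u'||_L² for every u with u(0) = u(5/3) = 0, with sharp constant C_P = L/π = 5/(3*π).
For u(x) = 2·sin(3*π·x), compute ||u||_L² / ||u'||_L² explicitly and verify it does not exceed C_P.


||u||_L² / ||u'||_L² = 1/(3*π) < C_P = 5/(3*π).

u(x) = 2·sin(3*π·x), so u'(x) = 6*π*cos(3*π*x).
Writing u(x) = A·sin(kπx/L) with A = 2 and k = 5, use ∫_0^L sin²(kπx/L) dx = L/2 and ∫_0^L cos²(kπx/L) dx = L/2.
u² = 4·sin²(3*π·x) and (u')² = 36*π^2·cos²(3*π·x), and each of sin², cos² integrates to L/2 = 5/6 over (0, 5/3).
∫_0^5/3 u² dx = 10/3, so ||u||_L² = sqrt(30)/3.
∫_0^5/3 (u')² dx = 30*π^2, so ||u'||_L² = sqrt(30)*π.
Ratio ||u||_L² / ||u'||_L² = 1/(3*π).
Sharp Poincaré constant on H^1_0(0, 5/3) is C_P = L/π = 5/(3*π), achieved by sin(3*π/5·x).
This is the k = 5 harmonic; the ratio L/(kπ) is strictly less than C_P = L/π, consistent with the sharp inequality ||u||_L² ≤ C_P ||u'||_L².


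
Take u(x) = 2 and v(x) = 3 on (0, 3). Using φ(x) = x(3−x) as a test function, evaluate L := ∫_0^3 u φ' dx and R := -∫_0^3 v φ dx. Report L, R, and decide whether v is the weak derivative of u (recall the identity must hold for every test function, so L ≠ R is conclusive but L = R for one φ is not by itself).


LHS = 0, RHS = -27/2. No, v is not the weak derivative of u.

u(x) = 2, classical derivative u'(x) = 0.
φ(x) = x(3−x), so φ'(x) = 3 - 2*x.
Note φ(0) = φ(3) = 0, so the boundary term u·φ vanishes.
LHS = ∫_0^3 u(x) φ'(x) dx = ∫_0^3 (6 - 4*x) dx. Term by term:
  ∫_0^3 -4*x dx = -18;  ∫_0^3 6 dx = 18.
Sum: -18 + 18 = 0.
So LHS = 0.
∫_0^3 v(x) φ(x) dx = ∫_0^3 (-3*x^2 + 9*x) dx. Term by term:
  ∫_0^3 -3*x^2 dx = -27;  ∫_0^3 9*x dx = 81/2.
Sum: -27 + 81/2 = 27/2.
So RHS = -∫_0^3 v(x) φ(x) dx = -27/2.
LHS − RHS = 27/2 ≠ 0, so the identity fails.
(For a valid weak derivative the identity must hold for EVERY test function, in particular this one. The failure shows v is NOT the weak derivative of u.)
Correct weak derivative would be u'(x) = 0.


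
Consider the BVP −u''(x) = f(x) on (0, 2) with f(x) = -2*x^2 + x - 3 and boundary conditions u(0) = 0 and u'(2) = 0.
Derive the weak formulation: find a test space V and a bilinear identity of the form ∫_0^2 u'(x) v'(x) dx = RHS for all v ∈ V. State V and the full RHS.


V = {v ∈ H^1(0, 2) : v(0) = 0} (test functions vanish at x = 0 where u is specified); weak form: ∫_0^2 u'v' dx = ∫_0^2 (-2*x^2 + x - 3) v dx for all v ∈ V.

Multiply both sides by a test function v and integrate from 0 to 2:
  ∫_0^2 −u''(x) v(x) dx = ∫_0^2 f(x) v(x) dx.
Integrate the LHS by parts once:
  ∫_0^2 −u'' v dx = −[u'(x) v(x)]_0^2 + ∫_0^2 u'(x) v'(x) dx.
Thus ∫_0^2 u'(x) v'(x) dx = ∫_0^2 f(x) v(x) dx + [u'(x) v(x)]_0^2.
Choose V so that boundary terms are either known or forced to vanish.
Mixed BC: u(0) = 0 (Dirichlet) and u'(2) = 0 (Neumann). Define V = {v ∈ H^1(0, 2) : v(0) = 0}. Then [u' v]_0^2 = u'(2)·v(2) − u'(0)·0 = 0.
Weak formulation: find u (satisfying any essential BC) such that ∫_0^2 u'(x) v'(x) dx = ∫_0^2 f v dx for all v ∈ V (Dirichlet at 0 absorbed into V; the Neumann datum at x = 2 is zero, so no boundary term remains).
Substituting f(x) = -2*x^2 + x - 3, the right-hand side is ∫_0^2 (-2*x^2 + x - 3) v dx.


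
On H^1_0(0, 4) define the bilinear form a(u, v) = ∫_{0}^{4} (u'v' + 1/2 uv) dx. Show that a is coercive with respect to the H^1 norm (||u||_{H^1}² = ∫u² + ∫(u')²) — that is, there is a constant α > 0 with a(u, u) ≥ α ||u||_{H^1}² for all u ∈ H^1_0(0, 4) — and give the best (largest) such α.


α = (8 + π^2)/(π^2 + 16)

Coercivity of a(·,·) on H^1_0(0, 4) means a(u, u) ≥ α ||u||_{H^1}² for every u ∈ H^1_0.
The interval has length L = 4, and Poincaré/coercivity depend only on L. Here a(u, u) = ∫(u')² + (1/2)·∫u².
Here 0 < c = 1/2 < 1. The condition a(u,u) ≥ α||u||_{H^1}² reads (1−α)∫(u')² ≥ (α−c)∫u². Any admissible α is ≤ 1 (rapidly oscillating u have ∫u²/∫(u')² → 0), and α = 1 would force 0 ≥ (1−c)∫u², impossible since c < 1; so 1−α > 0. By the sharp Poincaré inequality on H^1_0 of an interval of length L, ∫(u')² ≥ (π/L)²∫u² with equality for the first sine mode sin(π(x−x₀)/L) (x₀ the left endpoint), so the inequality holds for all u iff (1−α)(π/L)² ≥ α − c, i.e. α ≤ ((π/L)² + c)/((π/L)² + 1) = (1 + c(L/π)²)/(1 + (L/π)²). With (π/L)² = π^2/16 and c = 1/2, the largest admissible constant is α = ((π/L)² + c)/((π/L)² + 1).
Simplifying, α = (8 + π^2)/(π^2 + 16).


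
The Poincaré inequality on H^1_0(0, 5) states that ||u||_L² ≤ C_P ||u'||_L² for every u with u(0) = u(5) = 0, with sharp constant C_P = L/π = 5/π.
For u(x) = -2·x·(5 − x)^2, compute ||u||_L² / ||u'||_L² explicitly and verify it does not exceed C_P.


||u||_L² / ||u'||_L² = 5*sqrt(14)/14 < C_P = 5/π.

u(x) = -2·x·(5 − x)^2, so u'(x) = 2*(5 - 3*x)*(x - 5).
u(x) = -2·x·(5 − x)^2 vanishes at x = 0 and x = 5, so u ∈ H^1_0(0, 5). Differentiate via the product rule and integrate the resulting polynomials term by term.
  ∫_0^5 u² dx = ∫_0^5 (4*x^6 - 80*x^5 + 600*x^4 - 2000*x^3 + 2500*x^2) dx. Term by term:
    ∫_0^5 4*x^6 dx = 312500/7;  ∫_0^5 -80*x^5 dx = -625000/3;  ∫_0^5 600*x^4 dx = 375000;
    ∫_0^5 -2000*x^3 dx = -312500;  ∫_0^5 2500*x^2 dx = 312500/3.
  Sum: 312500/7 − 625000/3 + 375000 − 312500 + 312500/3 = 62500/21.
  ∫_0^5 (u')² dx = ∫_0^5 (36*x^4 - 480*x^3 + 2200*x^2 - 4000*x + 2500) dx. Term by term:
    ∫_0^5 36*x^4 dx = 22500;  ∫_0^5 -480*x^3 dx = -75000;  ∫_0^5 2200*x^2 dx = 275000/3;
    ∫_0^5 -4000*x dx = -50000;  ∫_0^5 2500 dx = 12500.
  Sum: 22500 − 75000 + 275000/3 − 50000 + 12500 = 5000/3.
∫_0^5 u² dx = 62500/21, so ||u||_L² = 250*sqrt(21)/21.
∫_0^5 (u')² dx = 5000/3, so ||u'||_L² = 50*sqrt(6)/3.
Ratio ||u||_L² / ||u'||_L² = 5*sqrt(14)/14.
Sharp Poincaré constant on H^1_0(0, 5) is C_P = L/π = 5/π, achieved by sin(π/5·x).
A polynomial bump cannot attain the sharp Poincaré constant (only the first sine eigenfunction does), so the ratio is strictly less than C_P, consistent with ||u||_L² ≤ C_P ||u'||_L².


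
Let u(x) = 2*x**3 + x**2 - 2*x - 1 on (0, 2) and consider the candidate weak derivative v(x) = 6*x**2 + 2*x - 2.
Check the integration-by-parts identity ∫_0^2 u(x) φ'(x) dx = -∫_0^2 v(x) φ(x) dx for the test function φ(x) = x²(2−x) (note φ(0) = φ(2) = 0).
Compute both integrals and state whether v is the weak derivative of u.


LHS = -40/3, RHS = -40/3. Yes, v = u' weakly.

u(x) = 2*x**3 + x**2 - 2*x - 1, classical derivative u'(x) = 6*x**2 + 2*x - 2.
φ(x) = x²(2−x), so φ'(x) = x*(4 - 3*x).
Note φ(0) = φ(2) = 0, so the boundary term u·φ vanishes.
LHS = ∫_0^2 u(x) φ'(x) dx = ∫_0^2 (-6*x^5 + 5*x^4 + 10*x^3 - 5*x^2 - 4*x) dx. Term by term:
  ∫_0^2 -6*x^5 dx = -64;  ∫_0^2 5*x^4 dx = 32;  ∫_0^2 10*x^3 dx = 40;
  ∫_0^2 -5*x^2 dx = -40/3;  ∫_0^2 -4*x dx = -8.
Sum: -64 + 32 + 40 − 40/3 − 8 = -40/3.
So LHS = -40/3.
∫_0^2 v(x) φ(x) dx = ∫_0^2 (-6*x^5 + 10*x^4 + 6*x^3 - 4*x^2) dx. Term by term:
  ∫_0^2 -6*x^5 dx = -64;  ∫_0^2 10*x^4 dx = 64;  ∫_0^2 6*x^3 dx = 24;
  ∫_0^2 -4*x^2 dx = -32/3.
Sum: -64 + 64 + 24 − 32/3 = 40/3.
So RHS = -∫_0^2 v(x) φ(x) dx = -40/3.
LHS = RHS, so the identity holds for this test φ.
Moreover u is smooth here and v(x) = u'(x) = 6*x**2 + 2*x - 2 pointwise, so the identity holds for every test function. Hence v is the weak derivative of u.


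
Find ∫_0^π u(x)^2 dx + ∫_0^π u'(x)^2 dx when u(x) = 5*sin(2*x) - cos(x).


||u||_{H^1(0,π)}^2 = -80/3 + 127*π/2

u'(x) = sin(x) + 10*cos(2*x).
Expand u² and (u')² and integrate term by term on (0, π), using: for integers n ≥ 1, ∫_0^π sin²(nx) dx = ∫_0^π cos²(nx) dx = π/2; for n ≠ n', ∫_0^π sin(nx)sin(n'x) dx = ∫_0^π cos(nx)cos(n'x) dx = 0; and by product-to-sum, ∫_0^π sin(nx)cos(n'x) dx = ½∫_0^π [sin((n+n')x) + sin((n−n')x)] dx, which is 0 when n+n' is even and 2n/(n²−n'²) when n+n' is odd (it need not vanish on (0, π)).
  u² squared terms: (-1)²·∫cos(x)² dx = 1·π/2 = π/2;  (5)²·∫sin(2x)² dx = 25·π/2 = 25*π/2.
  u² cross terms: 2·(-1)·(5)·∫cos(x)·sin(2x) dx = -10·(4/3) = -40/3.
  So ∫_0^π u² dx = π/2 + 25*π/2 − 40/3 = -40/3 + 13*π.
  (u')² squared terms: (10)²·∫cos(2x)² dx = 100·π/2 = 50*π;  (1)²·∫sin(x)² dx = 1·π/2 = π/2.
  (u')² cross terms: 2·(10)·(1)·∫cos(2x)·sin(x) dx = 20·(-2/3) = -40/3.
  So ∫_0^π (u')² dx = 50*π + π/2 − 40/3 = -40/3 + 101*π/2.
||u||_{H^1}^2 = (-40/3 + 13*π) + (-40/3 + 101*π/2) = -80/3 + 127*π/2.


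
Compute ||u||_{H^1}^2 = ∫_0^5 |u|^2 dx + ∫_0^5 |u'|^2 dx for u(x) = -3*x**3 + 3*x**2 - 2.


||u||_{H^1}^2 = 670890/7

The H^1 norm (squared) on an interval (0, L) is
  ||u||_{H^1}^2 = ∫_0^L u(x)^2 dx + ∫_0^L u'(x)^2 dx.
Compute u'(x) = -9*x**2 + 6*x.
Then u(x)^2 = 9*x**6 - 18*x**5 + 9*x**4 + 12*x**3 - 12*x**2 + 4 and u'(x)^2 = 81*x**4 - 108*x**3 + 36*x**2.
Integrate each monomial from 0 to 5 using ∫_0^5 c·x^n dx = c·5^(n+1)/(n+1):
  ∫_0^5 u(x)^2 dx = ∫_0^5 (9*x^6 - 18*x^5 + 9*x^4 + 12*x^3 - 12*x^2 + 4) dx. Term by term:
    ∫_0^5 9*x^6 dx = 703125/7;  ∫_0^5 -18*x^5 dx = -46875;  ∫_0^5 9*x^4 dx = 5625;
    ∫_0^5 12*x^3 dx = 1875;  ∫_0^5 -12*x^2 dx = -500;  ∫_0^5 4 dx = 20.
  Sum: 703125/7 − 46875 + 5625 + 1875 − 500 + 20 = 424140/7.
  ∫_0^5 u'(x)^2 dx = ∫_0^5 (81*x^4 - 108*x^3 + 36*x^2) dx. Term by term:
    ∫_0^5 81*x^4 dx = 50625;  ∫_0^5 -108*x^3 dx = -16875;  ∫_0^5 36*x^2 dx = 1500.
  Sum: 50625 − 16875 + 1500 = 35250.
Adding: ||u||_{H^1}^2 = 424140/7 + 35250 = 670890/7.


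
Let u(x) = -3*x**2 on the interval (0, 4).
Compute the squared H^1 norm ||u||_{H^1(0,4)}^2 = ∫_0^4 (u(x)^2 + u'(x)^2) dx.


||u||_{H^1}^2 = 13056/5

The H^1 norm (squared) on an interval (0, L) is
  ||u||_{H^1}^2 = ∫_0^L u(x)^2 dx + ∫_0^L u'(x)^2 dx.
Compute u'(x) = -6*x.
Then u(x)^2 = 9*x**4 and u'(x)^2 = 36*x**2.
Integrate each monomial from 0 to 4 using ∫_0^4 c·x^n dx = c·4^(n+1)/(n+1):
  ∫_0^4 u(x)^2 dx = ∫_0^4 (9*x^4) dx. Term by term:
    ∫_0^4 9*x^4 dx = 9216/5.
  ∫_0^4 u'(x)^2 dx = ∫_0^4 (36*x^2) dx. Term by term:
    ∫_0^4 36*x^2 dx = 768.
Adding: ||u||_{H^1}^2 = 9216/5 + 768 = 13056/5.


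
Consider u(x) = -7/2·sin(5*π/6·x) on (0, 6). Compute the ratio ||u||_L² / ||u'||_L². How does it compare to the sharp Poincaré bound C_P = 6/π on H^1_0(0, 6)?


||u||_L² / ||u'||_L² = 6/(5*π) < C_P = 6/π.

u(x) = -7/2·sin(5*π/6·x), so u'(x) = -35*π*cos(5*π*x/6)/12.
Writing u(x) = A·sin(kπx/L) with A = -7/2 and k = 5, use ∫_0^L sin²(kπx/L) dx = L/2 and ∫_0^L cos²(kπx/L) dx = L/2.
u² = 49/4·sin²(5*π/6·x) and (u')² = 1225*π^2/144·cos²(5*π/6·x), and each of sin², cos² integrates to L/2 = 3 over (0, 6).
∫_0^6 u² dx = 147/4, so ||u||_L² = 7*sqrt(3)/2.
∫_0^6 (u')² dx = 1225*π^2/48, so ||u'||_L² = 35*sqrt(3)*π/12.
Ratio ||u||_L² / ||u'||_L² = 6/(5*π).
Sharp Poincaré constant on H^1_0(0, 6) is C_P = L/π = 6/π, achieved by sin(π/6·x).
This is the k = 5 harmonic; the ratio L/(kπ) is strictly less than C_P = L/π, consistent with the sharp inequality ||u||_L² ≤ C_P ||u'||_L².


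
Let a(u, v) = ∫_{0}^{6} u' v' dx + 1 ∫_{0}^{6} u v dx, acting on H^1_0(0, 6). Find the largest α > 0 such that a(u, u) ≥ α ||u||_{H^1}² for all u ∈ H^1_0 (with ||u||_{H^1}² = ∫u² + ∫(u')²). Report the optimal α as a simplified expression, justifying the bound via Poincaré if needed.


α = 1

Coercivity of a(·,·) on H^1_0(0, 6) means a(u, u) ≥ α ||u||_{H^1}² for every u ∈ H^1_0.
The interval has length L = 6, and Poincaré/coercivity depend only on L. Here a(u, u) = ∫(u')² + (1)·∫u².
Here c = 1 ≥ 1, so a(u,u) = ∫(u')² + c∫u² ≥ ∫(u')² + ∫u² = ||u||_{H^1}², i.e. α = 1 works. No larger α is possible: a(u,u) ≥ α||u||_{H^1}² means (1−α)∫(u')² ≥ (α−c)∫u², and for the modes u_n = sin(nπ(x−x₀)/L) (x₀ the left endpoint) one has ∫u_n²/∫(u_n')² = (L/(nπ))² → 0, so a(u_n,u_n)/||u_n||_{H^1}² → 1. Hence the optimal constant is α = 1.
Therefore α = 1.


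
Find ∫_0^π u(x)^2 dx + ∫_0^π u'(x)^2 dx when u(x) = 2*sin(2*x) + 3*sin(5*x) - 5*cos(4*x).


||u||_{H^1(0,π)}^2 = -1700/3 + 679*π/2

u'(x) = 20*sin(4*x) + 4*cos(2*x) + 15*cos(5*x).
Expand u² and (u')² and integrate term by term on (0, π), using: for integers n ≥ 1, ∫_0^π sin²(nx) dx = ∫_0^π cos²(nx) dx = π/2; for n ≠ n', ∫_0^π sin(nx)sin(n'x) dx = ∫_0^π cos(nx)cos(n'x) dx = 0; and by product-to-sum, ∫_0^π sin(nx)cos(n'x) dx = ½∫_0^π [sin((n+n')x) + sin((n−n')x)] dx, which is 0 when n+n' is even and 2n/(n²−n'²) when n+n' is odd (it need not vanish on (0, π)).
  u² squared terms: (-5)²·∫cos(4x)² dx = 25·π/2 = 25*π/2;  (2)²·∫sin(2x)² dx = 4·π/2 = 2*π;  (3)²·∫sin(5x)² dx = 9·π/2 = 9*π/2.
  u² cross terms: 2·(-5)·(2)·∫cos(4x)·sin(2x) dx = -20·(0) = 0;  2·(-5)·(3)·∫cos(4x)·sin(5x) dx = -30·(10/9) = -100/3;  2·(2)·(3)·∫sin(2x)·sin(5x) dx = 12·(0) = 0.
  So ∫_0^π u² dx = 25*π/2 + 2*π + 9*π/2 + 0 − 100/3 + 0 = -100/3 + 19*π.
  (u')² squared terms: (4)²·∫cos(2x)² dx = 16·π/2 = 8*π;  (15)²·∫cos(5x)² dx = 225·π/2 = 225*π/2;  (20)²·∫sin(4x)² dx = 400·π/2 = 200*π.
  (u')² cross terms: 2·(4)·(15)·∫cos(2x)·cos(5x) dx = 120·(0) = 0;  2·(4)·(20)·∫cos(2x)·sin(4x) dx = 160·(0) = 0;  2·(15)·(20)·∫cos(5x)·sin(4x) dx = 600·(-8/9) = -1600/3.
  So ∫_0^π (u')² dx = 8*π + 225*π/2 + 200*π + 0 + 0 − 1600/3 = -1600/3 + 641*π/2.
||u||_{H^1}^2 = (-100/3 + 19*π) + (-1600/3 + 641*π/2) = -1700/3 + 679*π/2.


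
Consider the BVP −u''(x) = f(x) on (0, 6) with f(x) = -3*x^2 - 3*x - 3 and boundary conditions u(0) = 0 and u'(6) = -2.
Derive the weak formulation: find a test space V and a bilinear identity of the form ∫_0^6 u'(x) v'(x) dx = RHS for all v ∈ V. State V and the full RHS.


V = {v ∈ H^1(0, 6) : v(0) = 0} (test functions vanish at x = 0 where u is specified); weak form: ∫_0^6 u'v' dx = ∫_0^6 (-3*x^2 - 3*x - 3) v dx − 2·v(6) for all v ∈ V.

Multiply both sides by a test function v and integrate from 0 to 6:
  ∫_0^6 −u''(x) v(x) dx = ∫_0^6 f(x) v(x) dx.
Integrate the LHS by parts once:
  ∫_0^6 −u'' v dx = −[u'(x) v(x)]_0^6 + ∫_0^6 u'(x) v'(x) dx.
Thus ∫_0^6 u'(x) v'(x) dx = ∫_0^6 f(x) v(x) dx + [u'(x) v(x)]_0^6.
Choose V so that boundary terms are either known or forced to vanish.
Mixed BC: u(0) = 0 (Dirichlet) and u'(6) = -2 (Neumann). Define V = {v ∈ H^1(0, 6) : v(0) = 0}. Then [u' v]_0^6 = u'(6)·v(6) − u'(0)·0 = − 2·v(6).
Weak formulation: find u (satisfying any essential BC) such that ∫_0^6 u'(x) v'(x) dx = ∫_0^6 f v dx − 2·v(6) for all v ∈ V (Dirichlet at 0 absorbed into V; Neumann datum at x = 6 contributes the boundary term).
Substituting f(x) = -3*x^2 - 3*x - 3, the right-hand side is ∫_0^6 (-3*x^2 - 3*x - 3) v dx − 2·v(6).


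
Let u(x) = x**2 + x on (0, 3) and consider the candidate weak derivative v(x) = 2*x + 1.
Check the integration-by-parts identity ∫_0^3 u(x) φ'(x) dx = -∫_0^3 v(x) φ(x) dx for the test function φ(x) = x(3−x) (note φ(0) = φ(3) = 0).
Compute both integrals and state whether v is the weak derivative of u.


LHS = -18, RHS = -18. Yes, v = u' weakly.

u(x) = x**2 + x, classical derivative u'(x) = 2*x + 1.
φ(x) = x(3−x), so φ'(x) = 3 - 2*x.
Note φ(0) = φ(3) = 0, so the boundary term u·φ vanishes.
LHS = ∫_0^3 u(x) φ'(x) dx = ∫_0^3 (-2*x^3 + x^2 + 3*x) dx. Term by term:
  ∫_0^3 -2*x^3 dx = -81/2;  ∫_0^3 x^2 dx = 9;  ∫_0^3 3*x dx = 27/2.
Sum: -81/2 + 9 + 27/2 = -18.
So LHS = -18.
∫_0^3 v(x) φ(x) dx = ∫_0^3 (-2*x^3 + 5*x^2 + 3*x) dx. Term by term:
  ∫_0^3 -2*x^3 dx = -81/2;  ∫_0^3 5*x^2 dx = 45;  ∫_0^3 3*x dx = 27/2.
Sum: -81/2 + 45 + 27/2 = 18.
So RHS = -∫_0^3 v(x) φ(x) dx = -18.
LHS = RHS, so the identity holds for this test φ.
Moreover u is smooth here and v(x) = u'(x) = 2*x + 1 pointwise, so the identity holds for every test function. Hence v is the weak derivative of u.


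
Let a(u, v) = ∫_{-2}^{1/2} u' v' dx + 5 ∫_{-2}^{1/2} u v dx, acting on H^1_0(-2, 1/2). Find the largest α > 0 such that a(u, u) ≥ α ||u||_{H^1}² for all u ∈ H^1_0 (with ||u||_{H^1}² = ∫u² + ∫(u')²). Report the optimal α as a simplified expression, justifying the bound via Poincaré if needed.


α = 1

Coercivity of a(·,·) on H^1_0(-2, 1/2) means a(u, u) ≥ α ||u||_{H^1}² for every u ∈ H^1_0.
The interval has length L = 5/2, and Poincaré/coercivity depend only on L. Here a(u, u) = ∫(u')² + (5)·∫u².
Here c = 5 ≥ 1, so a(u,u) = ∫(u')² + c∫u² ≥ ∫(u')² + ∫u² = ||u||_{H^1}², i.e. α = 1 works. No larger α is possible: a(u,u) ≥ α||u||_{H^1}² means (1−α)∫(u')² ≥ (α−c)∫u², and for the modes u_n = sin(nπ(x−x₀)/L) (x₀ the left endpoint) one has ∫u_n²/∫(u_n')² = (L/(nπ))² → 0, so a(u_n,u_n)/||u_n||_{H^1}² → 1. Hence the optimal constant is α = 1.
Therefore α = 1.


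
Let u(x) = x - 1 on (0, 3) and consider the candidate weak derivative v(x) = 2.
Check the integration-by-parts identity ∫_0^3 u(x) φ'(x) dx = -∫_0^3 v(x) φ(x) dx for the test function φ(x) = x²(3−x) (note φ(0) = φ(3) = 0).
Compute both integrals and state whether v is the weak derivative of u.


LHS = -27/4, RHS = -27/2. No, v is not the weak derivative of u.

u(x) = x - 1, classical derivative u'(x) = 1.
φ(x) = x²(3−x), so φ'(x) = 3*x*(2 - x).
Note φ(0) = φ(3) = 0, so the boundary term u·φ vanishes.
LHS = ∫_0^3 u(x) φ'(x) dx = ∫_0^3 (-3*x^3 + 9*x^2 - 6*x) dx. Term by term:
  ∫_0^3 -3*x^3 dx = -243/4;  ∫_0^3 9*x^2 dx = 81;  ∫_0^3 -6*x dx = -27.
Sum: -243/4 + 81 − 27 = -27/4.
So LHS = -27/4.
∫_0^3 v(x) φ(x) dx = ∫_0^3 (-2*x^3 + 6*x^2) dx. Term by term:
  ∫_0^3 -2*x^3 dx = -81/2;  ∫_0^3 6*x^2 dx = 54.
Sum: -81/2 + 54 = 27/2.
So RHS = -∫_0^3 v(x) φ(x) dx = -27/2.
LHS − RHS = 27/4 ≠ 0, so the identity fails.
(For a valid weak derivative the identity must hold for EVERY test function, in particular this one. The failure shows v is NOT the weak derivative of u.)
Correct weak derivative would be u'(x) = 1.


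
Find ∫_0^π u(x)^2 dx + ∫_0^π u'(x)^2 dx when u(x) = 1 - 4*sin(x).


||u||_{H^1(0,π)}^2 = -16 + 17*π

u'(x) = -4*cos(x).
Expand u² and (u')² and integrate term by term on (0, π), using: for integers n ≥ 1, ∫_0^π sin²(nx) dx = ∫_0^π cos²(nx) dx = π/2; for n ≠ n', ∫_0^π sin(nx)sin(n'x) dx = ∫_0^π cos(nx)cos(n'x) dx = 0; and by product-to-sum, ∫_0^π sin(nx)cos(n'x) dx = ½∫_0^π [sin((n+n')x) + sin((n−n')x)] dx, which is 0 when n+n' is even and 2n/(n²−n'²) when n+n' is odd (it need not vanish on (0, π)). For the constant mode: ∫_0^π 1 dx = π, ∫_0^π cos(nx) dx = 0, ∫_0^π sin(nx) dx = (1−(−1)^n)/n.
  u² squared terms: (1)²·∫1 dx = 1·π = π;  (-4)²·∫sin(x)² dx = 16·π/2 = 8*π.
  u² cross terms: 2·(1)·(-4)·∫1·sin(x) dx = -8·(2) = -16.
  So ∫_0^π u² dx = π + 8*π − 16 = -16 + 9*π.
  (u')² squared terms: (-4)²·∫cos(x)² dx = 16·π/2 = 8*π.
  So ∫_0^π (u')² dx = 8*π.
||u||_{H^1}^2 = (-16 + 9*π) + (8*π) = -16 + 17*π.


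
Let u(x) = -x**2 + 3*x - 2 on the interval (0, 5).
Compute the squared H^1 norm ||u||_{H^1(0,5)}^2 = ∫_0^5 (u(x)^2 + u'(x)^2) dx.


||u||_{H^1}^2 = 965/6

The H^1 norm (squared) on an interval (0, L) is
  ||u||_{H^1}^2 = ∫_0^L u(x)^2 dx + ∫_0^L u'(x)^2 dx.
Compute u'(x) = 3 - 2*x.
Then u(x)^2 = x**4 - 6*x**3 + 13*x**2 - 12*x + 4 and u'(x)^2 = 4*x**2 - 12*x + 9.
Integrate each monomial from 0 to 5 using ∫_0^5 c·x^n dx = c·5^(n+1)/(n+1):
  ∫_0^5 u(x)^2 dx = ∫_0^5 (x^4 - 6*x^3 + 13*x^2 - 12*x + 4) dx. Term by term:
    ∫_0^5 x^4 dx = 625;  ∫_0^5 -6*x^3 dx = -1875/2;  ∫_0^5 13*x^2 dx = 1625/3;
    ∫_0^5 -12*x dx = -150;  ∫_0^5 4 dx = 20.
  Sum: 625 − 1875/2 + 1625/3 − 150 + 20 = 595/6.
  ∫_0^5 u'(x)^2 dx = ∫_0^5 (4*x^2 - 12*x + 9) dx. Term by term:
    ∫_0^5 4*x^2 dx = 500/3;  ∫_0^5 -12*x dx = -150;  ∫_0^5 9 dx = 45.
  Sum: 500/3 − 150 + 45 = 185/3.
Adding: ||u||_{H^1}^2 = 595/6 + 185/3 = 965/6.


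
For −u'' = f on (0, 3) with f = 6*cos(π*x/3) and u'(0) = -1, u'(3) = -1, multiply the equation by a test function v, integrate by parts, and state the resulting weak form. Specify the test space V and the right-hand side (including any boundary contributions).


V = H^1(0, 3) (v unrestricted at boundary; u is determined up to an additive constant); weak form: ∫_0^3 u'v' dx = ∫_0^3 (6*cos(π*x/3)) v dx − v(3) + v(0) for all v ∈ V.

Multiply both sides by a test function v and integrate from 0 to 3:
  ∫_0^3 −u''(x) v(x) dx = ∫_0^3 f(x) v(x) dx.
Integrate the LHS by parts once:
  ∫_0^3 −u'' v dx = −[u'(x) v(x)]_0^3 + ∫_0^3 u'(x) v'(x) dx.
Thus ∫_0^3 u'(x) v'(x) dx = ∫_0^3 f(x) v(x) dx + [u'(x) v(x)]_0^3.
Choose V so that boundary terms are either known or forced to vanish.
u has inhomogeneous Neumann u'(0) = -1, u'(3) = -1. [u' v]_0^3 = (-1)·v(3) − (-1)·v(0) = − v(3) + v(0). Take V = H^1(0, 3); boundary term becomes part of RHS.
Weak formulation: find u (satisfying any essential BC) such that ∫_0^3 u'(x) v'(x) dx = ∫_0^3 f v dx − v(3) + v(0) for all v ∈ V (Neumann data are natural BCs: they enter the RHS as boundary terms).
Substituting f(x) = 6*cos(π*x/3), the right-hand side is ∫_0^3 (6*cos(π*x/3)) v dx − v(3) + v(0).
Compatibility check (pure Neumann): taking v ≡ 1 ∈ V gives 0 = ∫_0^3 f dx + (-1) − (-1), i.e. ∫_0^3 f dx must equal u'(0) − u'(3) = 0. Indeed ∫_0^3 (6*cos(π*x/3)) dx = 0, so the data are compatible. The solution is then unique only up to an additive constant (fix it e.g. by requiring ∫_0^3 u dx = 0).


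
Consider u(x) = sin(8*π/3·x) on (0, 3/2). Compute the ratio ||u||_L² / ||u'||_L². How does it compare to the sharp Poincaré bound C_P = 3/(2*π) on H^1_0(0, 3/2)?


||u||_L² / ||u'||_L² = 3/(8*π) < C_P = 3/(2*π).

u(x) = sin(8*π/3·x), so u'(x) = 8*π*cos(8*π*x/3)/3.
Writing u(x) = A·sin(kπx/L) with A = 1 and k = 4, use ∫_0^L sin²(kπx/L) dx = L/2 and ∫_0^L cos²(kπx/L) dx = L/2.
u² = 1·sin²(8*π/3·x) and (u')² = 64*π^2/9·cos²(8*π/3·x), and each of sin², cos² integrates to L/2 = 3/4 over (0, 3/2).
∫_0^3/2 u² dx = 3/4, so ||u||_L² = sqrt(3)/2.
∫_0^3/2 (u')² dx = 16*π^2/3, so ||u'||_L² = 4*sqrt(3)*π/3.
Ratio ||u||_L² / ||u'||_L² = 3/(8*π).
Sharp Poincaré constant on H^1_0(0, 3/2) is C_P = L/π = 3/(2*π), achieved by sin(2*π/3·x).
This is the k = 4 harmonic; the ratio L/(kπ) is strictly less than C_P = L/π, consistent with the sharp inequality ||u||_L² ≤ C_P ||u'||_L².


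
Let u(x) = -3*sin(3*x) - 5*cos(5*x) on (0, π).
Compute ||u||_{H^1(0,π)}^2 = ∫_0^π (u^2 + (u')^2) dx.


||u||_{H^1(0,π)}^2 = 370*π

u'(x) = 25*sin(5*x) - 9*cos(3*x).
Expand u² and (u')² and integrate term by term on (0, π), using: for integers n ≥ 1, ∫_0^π sin²(nx) dx = ∫_0^π cos²(nx) dx = π/2; for n ≠ n', ∫_0^π sin(nx)sin(n'x) dx = ∫_0^π cos(nx)cos(n'x) dx = 0; and by product-to-sum, ∫_0^π sin(nx)cos(n'x) dx = ½∫_0^π [sin((n+n')x) + sin((n−n')x)] dx, which is 0 when n+n' is even and 2n/(n²−n'²) when n+n' is odd (it need not vanish on (0, π)).
  u² squared terms: (-5)²·∫cos(5x)² dx = 25·π/2 = 25*π/2;  (-3)²·∫sin(3x)² dx = 9·π/2 = 9*π/2.
  u² cross terms: 2·(-5)·(-3)·∫cos(5x)·sin(3x) dx = 30·(0) = 0.
  So ∫_0^π u² dx = 25*π/2 + 9*π/2 + 0 = 17*π.
  (u')² squared terms: (-9)²·∫cos(3x)² dx = 81·π/2 = 81*π/2;  (25)²·∫sin(5x)² dx = 625·π/2 = 625*π/2.
  (u')² cross terms: 2·(-9)·(25)·∫cos(3x)·sin(5x) dx = -450·(0) = 0.
  So ∫_0^π (u')² dx = 81*π/2 + 625*π/2 + 0 = 353*π.
||u||_{H^1}^2 = (17*π) + (353*π) = 370*π.


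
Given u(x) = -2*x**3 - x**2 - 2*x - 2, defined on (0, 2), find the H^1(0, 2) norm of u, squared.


||u||_{H^1}^2 = 14528/21

The H^1 norm (squared) on an interval (0, L) is
  ||u||_{H^1}^2 = ∫_0^L u(x)^2 dx + ∫_0^L u'(x)^2 dx.
Compute u'(x) = -6*x**2 - 2*x - 2.
Then u(x)^2 = 4*x**6 + 4*x**5 + 9*x**4 + 12*x**3 + 8*x**2 + 8*x + 4 and u'(x)^2 = 36*x**4 + 24*x**3 + 28*x**2 + 8*x + 4.
Integrate each monomial from 0 to 2 using ∫_0^2 c·x^n dx = c·2^(n+1)/(n+1):
  ∫_0^2 u(x)^2 dx = ∫_0^2 (4*x^6 + 4*x^5 + 9*x^4 + 12*x^3 + 8*x^2 + 8*x + 4) dx. Term by term:
    ∫_0^2 4*x^6 dx = 512/7;  ∫_0^2 4*x^5 dx = 128/3;  ∫_0^2 9*x^4 dx = 288/5;
    ∫_0^2 12*x^3 dx = 48;  ∫_0^2 8*x^2 dx = 64/3;  ∫_0^2 8*x dx = 16;
    ∫_0^2 4 dx = 8.
  Sum: 512/7 + 128/3 + 288/5 + 48 + 64/3 + 16 + 8 = 9336/35.
  ∫_0^2 u'(x)^2 dx = ∫_0^2 (36*x^4 + 24*x^3 + 28*x^2 + 8*x + 4) dx. Term by term:
    ∫_0^2 36*x^4 dx = 1152/5;  ∫_0^2 24*x^3 dx = 96;  ∫_0^2 28*x^2 dx = 224/3;
    ∫_0^2 8*x dx = 16;  ∫_0^2 4 dx = 8.
  Sum: 1152/5 + 96 + 224/3 + 16 + 8 = 6376/15.
Adding: ||u||_{H^1}^2 = 9336/35 + 6376/15 = 14528/21.


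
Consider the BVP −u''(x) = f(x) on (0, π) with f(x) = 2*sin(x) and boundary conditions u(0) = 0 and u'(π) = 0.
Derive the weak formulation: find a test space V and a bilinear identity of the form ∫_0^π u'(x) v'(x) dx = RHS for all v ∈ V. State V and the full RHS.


V = {v ∈ H^1(0, π) : v(0) = 0} (test functions vanish at x = 0 where u is specified); weak form: ∫_0^π u'v' dx = ∫_0^π (2*sin(x)) v dx for all v ∈ V.

Multiply both sides by a test function v and integrate from 0 to π:
  ∫_0^π −u''(x) v(x) dx = ∫_0^π f(x) v(x) dx.
Integrate the LHS by parts once:
  ∫_0^π −u'' v dx = −[u'(x) v(x)]_0^π + ∫_0^π u'(x) v'(x) dx.
Thus ∫_0^π u'(x) v'(x) dx = ∫_0^π f(x) v(x) dx + [u'(x) v(x)]_0^π.
Choose V so that boundary terms are either known or forced to vanish.
Mixed BC: u(0) = 0 (Dirichlet) and u'(π) = 0 (Neumann). Define V = {v ∈ H^1(0, π) : v(0) = 0}. Then [u' v]_0^π = u'(π)·v(π) − u'(0)·0 = 0.
Weak formulation: find u (satisfying any essential BC) such that ∫_0^π u'(x) v'(x) dx = ∫_0^π f v dx for all v ∈ V (Dirichlet at 0 absorbed into V; the Neumann datum at x = π is zero, so no boundary term remains).
Substituting f(x) = 2*sin(x), the right-hand side is ∫_0^π (2*sin(x)) v dx.


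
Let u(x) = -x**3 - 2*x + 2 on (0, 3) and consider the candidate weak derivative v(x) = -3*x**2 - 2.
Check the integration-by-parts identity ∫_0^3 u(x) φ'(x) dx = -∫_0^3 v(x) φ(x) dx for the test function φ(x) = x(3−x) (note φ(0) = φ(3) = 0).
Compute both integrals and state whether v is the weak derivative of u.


LHS = 909/20, RHS = 909/20. Yes, v = u' weakly.

u(x) = -x**3 - 2*x + 2, classical derivative u'(x) = -3*x**2 - 2.
φ(x) = x(3−x), so φ'(x) = 3 - 2*x.
Note φ(0) = φ(3) = 0, so the boundary term u·φ vanishes.
LHS = ∫_0^3 u(x) φ'(x) dx = ∫_0^3 (2*x^4 - 3*x^3 + 4*x^2 - 10*x + 6) dx. Term by term:
  ∫_0^3 2*x^4 dx = 486/5;  ∫_0^3 -3*x^3 dx = -243/4;  ∫_0^3 4*x^2 dx = 36;
  ∫_0^3 -10*x dx = -45;  ∫_0^3 6 dx = 18.
Sum: 486/5 − 243/4 + 36 − 45 + 18 = 909/20.
So LHS = 909/20.
∫_0^3 v(x) φ(x) dx = ∫_0^3 (3*x^4 - 9*x^3 + 2*x^2 - 6*x) dx. Term by term:
  ∫_0^3 3*x^4 dx = 729/5;  ∫_0^3 -9*x^3 dx = -729/4;  ∫_0^3 2*x^2 dx = 18;
  ∫_0^3 -6*x dx = -27.
Sum: 729/5 − 729/4 + 18 − 27 = -909/20.
So RHS = -∫_0^3 v(x) φ(x) dx = 909/20.
LHS = RHS, so the identity holds for this test φ.
Moreover u is smooth here and v(x) = u'(x) = -3*x**2 - 2 pointwise, so the identity holds for every test function. Hence v is the weak derivative of u.


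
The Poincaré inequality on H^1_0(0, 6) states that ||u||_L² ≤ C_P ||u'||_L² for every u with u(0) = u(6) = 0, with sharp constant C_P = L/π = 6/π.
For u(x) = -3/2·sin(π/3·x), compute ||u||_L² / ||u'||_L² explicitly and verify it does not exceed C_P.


||u||_L² / ||u'||_L² = 3/π < C_P = 6/π.

u(x) = -3/2·sin(π/3·x), so u'(x) = -π*cos(π*x/3)/2.
Writing u(x) = A·sin(kπx/L) with A = -3/2 and k = 2, use ∫_0^L sin²(kπx/L) dx = L/2 and ∫_0^L cos²(kπx/L) dx = L/2.
u² = 9/4·sin²(π/3·x) and (u')² = π^2/4·cos²(π/3·x), and each of sin², cos² integrates to L/2 = 3 over (0, 6).
∫_0^6 u² dx = 27/4, so ||u||_L² = 3*sqrt(3)/2.
∫_0^6 (u')² dx = 3*π^2/4, so ||u'||_L² = sqrt(3)*π/2.
Ratio ||u||_L² / ||u'||_L² = 3/π.
Sharp Poincaré constant on H^1_0(0, 6) is C_P = L/π = 6/π, achieved by sin(π/6·x).
This is the k = 2 harmonic; the ratio L/(kπ) is strictly less than C_P = L/π, consistent with the sharp inequality ||u||_L² ≤ C_P ||u'||_L².


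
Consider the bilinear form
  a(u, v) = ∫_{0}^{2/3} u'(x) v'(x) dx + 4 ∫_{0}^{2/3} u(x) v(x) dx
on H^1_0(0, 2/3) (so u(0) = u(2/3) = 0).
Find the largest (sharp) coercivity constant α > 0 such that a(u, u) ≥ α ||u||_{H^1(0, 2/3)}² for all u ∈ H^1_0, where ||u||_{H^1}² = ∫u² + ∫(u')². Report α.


α = 1

Coercivity of a(·,·) on H^1_0(0, 2/3) means a(u, u) ≥ α ||u||_{H^1}² for every u ∈ H^1_0.
The interval has length L = 2/3, and Poincaré/coercivity depend only on L. Here a(u, u) = ∫(u')² + (4)·∫u².
Here c = 4 ≥ 1, so a(u,u) = ∫(u')² + c∫u² ≥ ∫(u')² + ∫u² = ||u||_{H^1}², i.e. α = 1 works. No larger α is possible: a(u,u) ≥ α||u||_{H^1}² means (1−α)∫(u')² ≥ (α−c)∫u², and for the modes u_n = sin(nπ(x−x₀)/L) (x₀ the left endpoint) one has ∫u_n²/∫(u_n')² = (L/(nπ))² → 0, so a(u_n,u_n)/||u_n||_{H^1}² → 1. Hence the optimal constant is α = 1.
Therefore α = 1.


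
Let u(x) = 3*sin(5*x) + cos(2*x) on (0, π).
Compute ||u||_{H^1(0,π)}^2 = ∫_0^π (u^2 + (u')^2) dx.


||u||_{H^1(0,π)}^2 = 100/7 + 239*π/2

u'(x) = -2*sin(2*x) + 15*cos(5*x).
Expand u² and (u')² and integrate term by term on (0, π), using: for integers n ≥ 1, ∫_0^π sin²(nx) dx = ∫_0^π cos²(nx) dx = π/2; for n ≠ n', ∫_0^π sin(nx)sin(n'x) dx = ∫_0^π cos(nx)cos(n'x) dx = 0; and by product-to-sum, ∫_0^π sin(nx)cos(n'x) dx = ½∫_0^π [sin((n+n')x) + sin((n−n')x)] dx, which is 0 when n+n' is even and 2n/(n²−n'²) when n+n' is odd (it need not vanish on (0, π)).
  u² squared terms: (3)²·∫sin(5x)² dx = 9·π/2 = 9*π/2;  (1)²·∫cos(2x)² dx = 1·π/2 = π/2.
  u² cross terms: 2·(3)·(1)·∫sin(5x)·cos(2x) dx = 6·(10/21) = 20/7.
  So ∫_0^π u² dx = 9*π/2 + π/2 + 20/7 = 20/7 + 5*π.
  (u')² squared terms: (-2)²·∫sin(2x)² dx = 4·π/2 = 2*π;  (15)²·∫cos(5x)² dx = 225·π/2 = 225*π/2.
  (u')² cross terms: 2·(-2)·(15)·∫sin(2x)·cos(5x) dx = -60·(-4/21) = 80/7.
  So ∫_0^π (u')² dx = 2*π + 225*π/2 + 80/7 = 80/7 + 229*π/2.
||u||_{H^1}^2 = (20/7 + 5*π) + (80/7 + 229*π/2) = 100/7 + 239*π/2.


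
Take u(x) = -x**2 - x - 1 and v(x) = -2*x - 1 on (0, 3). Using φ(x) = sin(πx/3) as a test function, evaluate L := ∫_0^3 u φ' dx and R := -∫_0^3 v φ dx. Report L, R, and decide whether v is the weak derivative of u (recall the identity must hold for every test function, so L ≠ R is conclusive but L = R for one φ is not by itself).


LHS = 24/π, RHS = 24/π. Yes, v = u' weakly.

u(x) = -x**2 - x - 1, classical derivative u'(x) = -2*x - 1.
φ(x) = sin(πx/3), so φ'(x) = π*cos(π*x/3)/3.
Note φ(0) = φ(3) = 0, so the boundary term u·φ vanishes.
LHS = ∫_0^3 u(x) φ'(x) dx = ∫_0^3 (-π*x^2*cos(π*x/3)/3 - π*x*cos(π*x/3)/3 - π*cos(π*x/3)/3) dx. Term by term:
  ∫_0^3 -π*cos(π*x/3)/3 dx = 0;  ∫_0^3 -π*x*cos(π*x/3)/3 dx = 6/π;  ∫_0^3 -π*x^2*cos(π*x/3)/3 dx = 18/π.
Sum: 0 + 6/π + 18/π = 24/π.
So LHS = 24/π.
∫_0^3 v(x) φ(x) dx = ∫_0^3 (-2*x*sin(π*x/3) - sin(π*x/3)) dx. Term by term:
  ∫_0^3 -sin(π*x/3) dx = -6/π;  ∫_0^3 -2*x*sin(π*x/3) dx = -18/π.
Sum: -6/π − 18/π = -24/π.
So RHS = -∫_0^3 v(x) φ(x) dx = 24/π.
LHS = RHS, so the identity holds for this test φ.
Moreover u is smooth here and v(x) = u'(x) = -2*x - 1 pointwise, so the identity holds for every test function. Hence v is the weak derivative of u.


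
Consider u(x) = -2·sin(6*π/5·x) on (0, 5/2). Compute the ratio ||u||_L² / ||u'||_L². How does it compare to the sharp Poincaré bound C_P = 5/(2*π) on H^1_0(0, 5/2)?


||u||_L² / ||u'||_L² = 5/(6*π) < C_P = 5/(2*π).

u(x) = -2·sin(6*π/5·x), so u'(x) = -12*π*cos(6*π*x/5)/5.
Writing u(x) = A·sin(kπx/L) with A = -2 and k = 3, use ∫_0^L sin²(kπx/L) dx = L/2 and ∫_0^L cos²(kπx/L) dx = L/2.
u² = 4·sin²(6*π/5·x) and (u')² = 144*π^2/25·cos²(6*π/5·x), and each of sin², cos² integrates to L/2 = 5/4 over (0, 5/2).
∫_0^5/2 u² dx = 5, so ||u||_L² = sqrt(5).
∫_0^5/2 (u')² dx = 36*π^2/5, so ||u'||_L² = 6*sqrt(5)*π/5.
Ratio ||u||_L² / ||u'||_L² = 5/(6*π).
Sharp Poincaré constant on H^1_0(0, 5/2) is C_P = L/π = 5/(2*π), achieved by sin(2*π/5·x).
This is the k = 3 harmonic; the ratio L/(kπ) is strictly less than C_P = L/π, consistent with the sharp inequality ||u||_L² ≤ C_P ||u'||_L².
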